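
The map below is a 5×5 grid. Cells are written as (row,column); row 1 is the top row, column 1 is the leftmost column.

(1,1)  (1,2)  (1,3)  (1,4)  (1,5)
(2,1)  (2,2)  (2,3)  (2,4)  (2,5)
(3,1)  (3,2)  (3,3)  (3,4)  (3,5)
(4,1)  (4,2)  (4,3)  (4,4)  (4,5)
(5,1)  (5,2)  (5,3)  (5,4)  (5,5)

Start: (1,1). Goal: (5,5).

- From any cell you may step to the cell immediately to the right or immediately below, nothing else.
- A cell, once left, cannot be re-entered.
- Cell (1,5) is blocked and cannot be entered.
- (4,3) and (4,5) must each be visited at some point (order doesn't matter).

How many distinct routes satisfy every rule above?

A right/down-only route from (1,1) to (5,5) makes exactly 4 down-moves and 4 right-moves in some order.
With no other constraints that would be C(8,4) = 70 routes.
A monotone route can only reach the required cells in the order (4,3), (4,5), so split there and multiply the segment counts (each segment already excludes blocked cells): (1,1)→(4,3): 10; (4,3)→(4,5): 1; (4,5)→(5,5): 1; product = 10.
That gives 10 routes.

10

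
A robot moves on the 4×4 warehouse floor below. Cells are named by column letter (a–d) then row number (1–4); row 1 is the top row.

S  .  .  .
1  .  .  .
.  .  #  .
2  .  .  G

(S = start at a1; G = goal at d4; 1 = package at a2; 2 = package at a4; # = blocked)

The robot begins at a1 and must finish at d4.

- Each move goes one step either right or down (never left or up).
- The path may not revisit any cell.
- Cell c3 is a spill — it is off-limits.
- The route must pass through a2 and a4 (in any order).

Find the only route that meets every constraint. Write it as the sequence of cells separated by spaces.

Moves only go right or down, so the column and row indices never decrease.
Route from a1: 3× down (reaching a4), 3× right (reaching d4) — 6 moves in all.
Check: all required cells visited.

a1 a2 a3 a4 b4 c4 d4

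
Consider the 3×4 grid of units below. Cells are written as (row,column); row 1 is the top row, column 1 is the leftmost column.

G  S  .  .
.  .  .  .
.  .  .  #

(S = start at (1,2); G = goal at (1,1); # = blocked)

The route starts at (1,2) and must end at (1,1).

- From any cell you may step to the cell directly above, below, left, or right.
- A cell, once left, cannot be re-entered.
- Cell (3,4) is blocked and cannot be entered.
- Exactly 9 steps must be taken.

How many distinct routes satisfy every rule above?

Need simple routes of exactly 9 moves from (1,2) to (1,1) (Manhattan distance 1, so 4 moves are spent on a detour and 4 undoing it).
Enumerating: (1,2) (1,3) (1,4) (2,4) (2,3) (3,3) (3,2) (2,2) (2,1) (1,1) | (1,2) (1,3) (1,4) (2,4) (2,3) (3,3) (3,2) (3,1) (2,1) (1,1) | (1,2) (1,3) (1,4) (2,4) (2,3) (2,2) (3,2) (3,1) (2,1) (1,1).
That gives 3 routes.

3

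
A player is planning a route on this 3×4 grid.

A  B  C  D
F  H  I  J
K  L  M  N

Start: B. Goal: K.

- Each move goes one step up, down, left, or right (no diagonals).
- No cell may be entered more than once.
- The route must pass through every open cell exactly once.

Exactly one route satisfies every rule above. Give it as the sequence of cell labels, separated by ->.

B -> A -> F -> H -> I -> C -> D -> J -> N -> M -> L -> K

Need to visit all 12 open cells exactly once, starting at B and ending at K.
Cell D has only two open neighbours (J and C), so the path must pass straight through it: one of those is the cell it's entered from and the other is where it exits.
Route from B: left 1 to A, down 1 to F, right 2 to I, up 1 to C, right 1 to D, down 2 to N, left 3 to K — 11 moves in all.
Check: all 12 open cells covered.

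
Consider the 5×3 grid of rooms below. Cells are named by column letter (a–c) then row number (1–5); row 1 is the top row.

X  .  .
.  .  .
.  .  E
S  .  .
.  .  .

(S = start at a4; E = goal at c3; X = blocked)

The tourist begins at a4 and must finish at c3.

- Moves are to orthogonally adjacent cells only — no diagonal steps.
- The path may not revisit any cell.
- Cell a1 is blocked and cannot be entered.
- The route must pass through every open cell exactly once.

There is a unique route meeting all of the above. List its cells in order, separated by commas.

a4, a5, b5, c5, c4, b4, b3, a3, a2, b2, b1, c1, c2, c3

Need to visit all 14 open cells exactly once, starting at a4 and ending at c3.
Route from a4: down 1 to a5, right 2 to c5, up 1 to c4, left 1 to b4, up 1 to b3, left 1 to a3, up 1 to a2, right 1 to b2, up 1 to b1, right 1 to c1, down 2 to c3 — 13 moves in all.
Check: all 14 open cells covered.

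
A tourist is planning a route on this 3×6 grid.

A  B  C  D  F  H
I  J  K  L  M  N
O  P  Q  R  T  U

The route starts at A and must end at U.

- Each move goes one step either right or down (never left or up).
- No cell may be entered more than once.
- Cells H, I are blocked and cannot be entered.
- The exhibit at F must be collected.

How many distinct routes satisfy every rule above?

A right/down-only route from A to U makes exactly 2 down-moves and 5 right-moves in some order.
With no other constraints that would be C(7,2) = 21 routes.
Split at F and multiply the segment counts (each segment already excludes blocked cells): A→F: 1; F→U: 2; product = 2.
That gives 2 routes.

2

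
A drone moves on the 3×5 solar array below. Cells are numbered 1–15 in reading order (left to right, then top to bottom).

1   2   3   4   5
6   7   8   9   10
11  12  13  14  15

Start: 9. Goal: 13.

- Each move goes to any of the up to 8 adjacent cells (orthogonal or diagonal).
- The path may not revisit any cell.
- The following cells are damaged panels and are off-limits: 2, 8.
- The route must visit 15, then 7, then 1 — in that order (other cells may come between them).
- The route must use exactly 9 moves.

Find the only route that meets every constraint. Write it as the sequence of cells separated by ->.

9 -> 15 -> 10 -> 4 -> 3 -> 7 -> 1 -> 6 -> 12 -> 13

The waypoints must appear in the order 15, 7, 1, with no cell reused.
Route from 9: down-right to 15, up to 10, up-left to 4, left to 3, down-left to 7, up-left to 1, down to 6, down-right to 12, right to 13 — 9 moves in all.
Check: order respected (15 at step 1, 7 at step 5, 1 at step 6); 9 moves as required.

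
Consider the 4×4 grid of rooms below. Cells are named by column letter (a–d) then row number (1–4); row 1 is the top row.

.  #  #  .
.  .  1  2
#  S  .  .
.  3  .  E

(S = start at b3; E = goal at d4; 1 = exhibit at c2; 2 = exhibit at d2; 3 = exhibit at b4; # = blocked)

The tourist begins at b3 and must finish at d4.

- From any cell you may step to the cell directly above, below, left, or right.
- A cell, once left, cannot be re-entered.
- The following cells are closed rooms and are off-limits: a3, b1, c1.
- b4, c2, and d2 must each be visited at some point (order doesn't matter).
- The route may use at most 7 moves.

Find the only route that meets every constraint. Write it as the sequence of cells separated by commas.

b3, b4, c4, c3, c2, d2, d3, d4

Any route must reach b4, c2, and d2 and still end at d4 within 7 moves, so the order of the required stops is forced.
Route from b3: down to b4, right to c4, 2× up (reaching c2), right to d2, 2× down (reaching d4) — 7 moves in all.
Check: all required cells visited; 7 ≤ 7 moves.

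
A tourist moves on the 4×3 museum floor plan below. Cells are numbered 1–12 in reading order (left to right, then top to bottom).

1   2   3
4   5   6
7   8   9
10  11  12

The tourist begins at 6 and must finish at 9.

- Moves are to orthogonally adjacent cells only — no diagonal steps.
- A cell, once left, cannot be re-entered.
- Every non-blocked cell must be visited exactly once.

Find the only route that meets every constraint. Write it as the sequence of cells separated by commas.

6, 3, 2, 1, 4, 5, 8, 7, 10, 11, 12, 9

Need to visit all 12 open cells exactly once, starting at 6 and ending at 9.
Route from 6: up to 3, 2× left (reaching 1), down to 4, right to 5, down to 8, left to 7, down to 10, 2× right (reaching 12), up to 9 — 11 moves in all.
Check: all 12 open cells covered.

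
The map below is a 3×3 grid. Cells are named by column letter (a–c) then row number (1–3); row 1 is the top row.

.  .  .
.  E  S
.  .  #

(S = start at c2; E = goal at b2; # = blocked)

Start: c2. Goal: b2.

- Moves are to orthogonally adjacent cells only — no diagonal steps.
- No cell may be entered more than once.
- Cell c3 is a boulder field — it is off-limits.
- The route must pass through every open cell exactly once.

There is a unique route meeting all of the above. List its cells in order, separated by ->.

Need to visit all 8 open cells exactly once, starting at c2 and ending at b2.
Cell b3 has only two open neighbours (b2 and a3), so the path must pass straight through it: one of those is the cell it's entered from and the other is where it exits.
Route from c2: up 1 to c1, left 2 to a1, down 2 to a3, right 1 to b3, up 1 to b2 — 7 moves in all.
Check: all 8 open cells covered.

c2 -> c1 -> b1 -> a1 -> a2 -> a3 -> b3 -> b2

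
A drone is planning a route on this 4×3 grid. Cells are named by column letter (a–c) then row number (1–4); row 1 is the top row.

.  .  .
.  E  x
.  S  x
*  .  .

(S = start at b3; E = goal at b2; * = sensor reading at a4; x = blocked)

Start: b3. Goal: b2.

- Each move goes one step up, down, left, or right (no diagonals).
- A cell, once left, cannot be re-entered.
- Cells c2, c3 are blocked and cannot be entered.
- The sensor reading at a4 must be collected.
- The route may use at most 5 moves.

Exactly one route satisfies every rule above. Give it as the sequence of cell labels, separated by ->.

b3 -> b4 -> a4 -> a3 -> a2 -> b2

The 5-move cap with required stops at a4 leaves no slack for detours.
Route from b3: down to b4, left to a4, 2× up (reaching a2), right to b2 — 5 moves in all.
Check: all required cells visited; 5 ≤ 5 moves.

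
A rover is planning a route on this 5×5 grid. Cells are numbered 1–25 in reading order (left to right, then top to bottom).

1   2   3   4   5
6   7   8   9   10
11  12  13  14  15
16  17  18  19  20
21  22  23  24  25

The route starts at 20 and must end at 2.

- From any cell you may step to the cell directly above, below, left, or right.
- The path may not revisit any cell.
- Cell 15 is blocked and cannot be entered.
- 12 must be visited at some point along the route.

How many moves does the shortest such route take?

6

Any route passes through 12 somewhere between 20 and 2. Summing Manhattan distances along the two legs (20 → 12 → 2) gives a lower bound of 4 + 2 = 6 moves.
A route of 6 moves achieves this: 20 → 19 → 14 → 13 → 12 → 7 → 2.
Since 6 matches the lower bound, it is optimal.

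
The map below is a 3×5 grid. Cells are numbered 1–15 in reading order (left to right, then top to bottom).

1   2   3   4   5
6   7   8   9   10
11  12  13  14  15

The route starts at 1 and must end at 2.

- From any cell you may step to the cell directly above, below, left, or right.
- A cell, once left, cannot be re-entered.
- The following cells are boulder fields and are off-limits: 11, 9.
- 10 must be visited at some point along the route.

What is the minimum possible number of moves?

Any route passes through 10 somewhere between 1 and 2. Summing Manhattan distances along the two legs (1 → 10 → 2) gives a lower bound of 5 + 4 = 9 moves.
The shortest route satisfying every rule uses 11 moves: 1 → 6 → 7 → 12 → 13 → 14 → 15 → 10 → 5 → 4 → 3 → 2.
The bound of 9 isn't tight here; checking systematically, no route of length 9 through 10 satisfies every constraint, so 11 is the minimum.

11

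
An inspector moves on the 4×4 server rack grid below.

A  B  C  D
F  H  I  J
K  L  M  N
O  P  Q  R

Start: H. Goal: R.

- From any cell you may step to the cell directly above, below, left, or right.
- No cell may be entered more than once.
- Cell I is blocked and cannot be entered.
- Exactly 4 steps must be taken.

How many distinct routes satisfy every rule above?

3

Need simple routes of exactly 4 moves from H to R (Manhattan distance 4, so 0 moves are spent on a detour and 0 undoing it).
Enumerating: H L P Q R | H L M Q R | H L M N R.
That gives 3 routes.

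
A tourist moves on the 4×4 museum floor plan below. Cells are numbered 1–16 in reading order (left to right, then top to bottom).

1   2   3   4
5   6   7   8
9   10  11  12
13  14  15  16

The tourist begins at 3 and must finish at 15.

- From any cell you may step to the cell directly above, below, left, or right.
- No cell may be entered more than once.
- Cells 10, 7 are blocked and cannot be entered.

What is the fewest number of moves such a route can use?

5

The Manhattan distance from 3 to 15 is |1−4| + |3−3| = 3, so at least 3 moves are needed.
That bound ignores the blocked cells. Measuring each leg by the fewest moves that actually steer around them (3→15: 5) raises the lower bound to 5.
A route of 5 moves exists: 3 → 4 → 8 → 12 → 16 → 15.
Since 5 matches that lower bound, it is optimal.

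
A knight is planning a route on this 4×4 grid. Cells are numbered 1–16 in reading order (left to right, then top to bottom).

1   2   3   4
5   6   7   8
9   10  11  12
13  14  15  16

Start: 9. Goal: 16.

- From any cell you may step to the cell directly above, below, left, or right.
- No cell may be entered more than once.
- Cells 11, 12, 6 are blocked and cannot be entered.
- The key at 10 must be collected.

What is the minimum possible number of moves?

4

Any route passes through 10 somewhere between 9 and 16. Summing Manhattan distances along the two legs (9 → 10 → 16) gives a lower bound of 1 + 3 = 4 moves.
A route of 4 moves achieves this: 9 → 10 → 14 → 15 → 16.
Since 4 matches the lower bound, it is optimal.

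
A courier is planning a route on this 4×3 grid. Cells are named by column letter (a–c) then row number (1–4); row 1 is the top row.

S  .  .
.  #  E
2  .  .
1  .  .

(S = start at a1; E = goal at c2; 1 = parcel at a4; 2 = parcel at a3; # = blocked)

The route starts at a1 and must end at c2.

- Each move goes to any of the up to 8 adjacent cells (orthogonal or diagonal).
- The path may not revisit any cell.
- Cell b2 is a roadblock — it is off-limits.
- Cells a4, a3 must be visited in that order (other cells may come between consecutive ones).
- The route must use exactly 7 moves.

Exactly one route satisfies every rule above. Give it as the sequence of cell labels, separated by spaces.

a1 a2 b3 a4 a3 b4 c3 c2

The waypoints must appear in the order a4, a3, with no cell reused.
Route from a1: down to a2, down-right to b3, down-left to a4, up to a3, down-right to b4, up-right to c3, up to c2 — 7 moves in all.
Check: order respected (1 at step 3, 2 at step 4); 7 moves as required.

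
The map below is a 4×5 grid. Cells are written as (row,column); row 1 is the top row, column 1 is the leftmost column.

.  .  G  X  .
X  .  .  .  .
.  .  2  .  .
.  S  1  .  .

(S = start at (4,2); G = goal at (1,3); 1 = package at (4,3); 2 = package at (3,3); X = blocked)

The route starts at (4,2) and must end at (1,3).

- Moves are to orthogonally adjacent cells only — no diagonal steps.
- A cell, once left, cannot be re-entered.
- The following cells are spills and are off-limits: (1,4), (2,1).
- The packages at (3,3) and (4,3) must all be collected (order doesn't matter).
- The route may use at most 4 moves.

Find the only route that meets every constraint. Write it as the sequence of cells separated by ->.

The 4-move cap with required stops at (3,3), (4,3) leaves no slack for detours.
Route from (4,2): right to (4,3), 3× up (reaching (1,3)) — 4 moves in all.
Check: all required cells visited; 4 ≤ 4 moves.

(4,2) -> (4,3) -> (3,3) -> (2,3) -> (1,3)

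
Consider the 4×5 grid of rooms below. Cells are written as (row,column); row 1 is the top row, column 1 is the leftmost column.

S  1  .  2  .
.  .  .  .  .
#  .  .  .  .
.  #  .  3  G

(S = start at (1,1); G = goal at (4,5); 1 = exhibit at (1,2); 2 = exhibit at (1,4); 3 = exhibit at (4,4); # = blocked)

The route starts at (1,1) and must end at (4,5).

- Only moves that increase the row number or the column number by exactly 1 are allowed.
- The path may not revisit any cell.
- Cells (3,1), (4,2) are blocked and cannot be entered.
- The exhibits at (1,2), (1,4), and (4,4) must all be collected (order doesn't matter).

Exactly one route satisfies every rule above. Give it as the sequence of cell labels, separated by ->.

(1,1) -> (1,2) -> (1,3) -> (1,4) -> (2,4) -> (3,4) -> (4,4) -> (4,5)

Moves only go right or down, so the column and row indices never decrease.
Route from (1,1): 3× right (reaching (1,4)), 3× down (reaching (4,4)), right to (4,5) — 7 moves in all.
Check: all required cells visited.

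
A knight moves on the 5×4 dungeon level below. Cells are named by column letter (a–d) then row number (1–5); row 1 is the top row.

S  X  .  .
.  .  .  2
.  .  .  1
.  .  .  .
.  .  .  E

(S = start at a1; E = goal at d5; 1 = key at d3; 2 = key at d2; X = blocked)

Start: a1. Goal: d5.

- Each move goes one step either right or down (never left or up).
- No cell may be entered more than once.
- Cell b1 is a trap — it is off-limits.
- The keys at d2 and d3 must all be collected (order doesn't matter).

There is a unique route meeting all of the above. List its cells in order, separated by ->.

Moves only go right or down, so the column and row indices never decrease.
Route from a1: down to a2, 3× right (reaching d2), 3× down (reaching d5) — 7 moves in all.
Check: all required cells visited.

a1 -> a2 -> b2 -> c2 -> d2 -> d3 -> d4 -> d5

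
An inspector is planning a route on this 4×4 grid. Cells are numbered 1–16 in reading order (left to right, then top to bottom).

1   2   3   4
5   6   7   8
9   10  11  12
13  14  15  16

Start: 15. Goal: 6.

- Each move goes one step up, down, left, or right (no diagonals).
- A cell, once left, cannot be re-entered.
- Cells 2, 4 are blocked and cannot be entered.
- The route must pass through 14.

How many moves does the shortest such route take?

Any route passes through 14 somewhere between 15 and 6. Summing Manhattan distances along the two legs (15 → 14 → 6) gives a lower bound of 1 + 2 = 3 moves.
A route of 3 moves achieves this: 15 → 14 → 10 → 6.
Since 3 matches the lower bound, it is optimal.

3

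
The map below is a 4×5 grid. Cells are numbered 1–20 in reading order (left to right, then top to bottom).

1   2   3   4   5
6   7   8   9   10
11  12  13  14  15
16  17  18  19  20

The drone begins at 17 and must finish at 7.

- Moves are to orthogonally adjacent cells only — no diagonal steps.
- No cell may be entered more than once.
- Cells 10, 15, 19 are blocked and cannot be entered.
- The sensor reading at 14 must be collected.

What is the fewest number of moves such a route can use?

6

Any route passes through 14 somewhere between 17 and 7. Summing Manhattan distances along the two legs (17 → 14 → 7) gives a lower bound of 3 + 3 = 6 moves.
A route of 6 moves achieves this: 17 → 12 → 13 → 14 → 9 → 8 → 7.
Since 6 matches the lower bound, it is optimal.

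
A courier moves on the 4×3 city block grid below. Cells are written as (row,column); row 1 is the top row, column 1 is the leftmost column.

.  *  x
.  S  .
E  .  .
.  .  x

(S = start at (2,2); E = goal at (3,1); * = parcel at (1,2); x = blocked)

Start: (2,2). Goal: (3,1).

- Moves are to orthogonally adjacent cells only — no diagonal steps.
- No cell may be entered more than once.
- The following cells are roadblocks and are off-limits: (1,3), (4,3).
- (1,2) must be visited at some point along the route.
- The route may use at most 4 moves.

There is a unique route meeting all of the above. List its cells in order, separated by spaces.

The budget equals the shortest possible length, so every move has to be on a shortest route through the required cells.
Route from (2,2): up 1 to (1,2), left 1 to (1,1), down 2 to (3,1) — 4 moves in all.
Check: all required cells visited; 4 ≤ 4 moves.

(2,2) (1,2) (1,1) (2,1) (3,1)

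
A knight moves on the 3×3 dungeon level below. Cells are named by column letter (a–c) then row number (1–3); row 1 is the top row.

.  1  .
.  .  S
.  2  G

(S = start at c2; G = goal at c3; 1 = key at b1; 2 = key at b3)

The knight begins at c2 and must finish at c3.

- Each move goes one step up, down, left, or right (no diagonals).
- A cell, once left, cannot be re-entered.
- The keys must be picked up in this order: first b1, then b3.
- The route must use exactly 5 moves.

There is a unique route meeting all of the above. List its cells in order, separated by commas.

The waypoints must appear in the order b1, b3, with no cell reused.
Route from c2: up to c1, left to b1, 2× down (reaching b3), right to c3 — 5 moves in all.
Check: order respected (1 at step 2, 2 at step 4); 5 moves as required.

c2, c1, b1, b2, b3, c3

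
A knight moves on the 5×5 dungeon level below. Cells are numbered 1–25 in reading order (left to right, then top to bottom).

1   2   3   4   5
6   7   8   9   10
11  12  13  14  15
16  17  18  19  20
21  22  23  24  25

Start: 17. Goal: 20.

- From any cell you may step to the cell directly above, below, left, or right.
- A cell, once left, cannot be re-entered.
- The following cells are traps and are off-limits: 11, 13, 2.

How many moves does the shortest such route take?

The Manhattan distance from 17 to 20 is |4−4| + |2−5| = 3, so at least 3 moves are needed.
A route of 3 moves achieves this: 17 → 18 → 19 → 20.
Since 3 matches the lower bound, it is optimal.

3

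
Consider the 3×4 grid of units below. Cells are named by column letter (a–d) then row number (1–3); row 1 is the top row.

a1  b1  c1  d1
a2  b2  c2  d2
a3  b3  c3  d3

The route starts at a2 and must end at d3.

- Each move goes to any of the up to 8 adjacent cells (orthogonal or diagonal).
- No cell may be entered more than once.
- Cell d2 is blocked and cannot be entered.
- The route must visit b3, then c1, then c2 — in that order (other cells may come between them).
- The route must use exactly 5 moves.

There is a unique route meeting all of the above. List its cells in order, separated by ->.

a2 -> b3 -> b2 -> c1 -> c2 -> d3

The waypoints must appear in the order b3, c1, c2, with no cell reused.
Route from a2: down-right 1 to b3, up 1 to b2, up-right 1 to c1, down 1 to c2, down-right 1 to d3 — 5 moves in all.
Check: order respected (b3 at step 1, c1 at step 3, c2 at step 4); 5 moves as required.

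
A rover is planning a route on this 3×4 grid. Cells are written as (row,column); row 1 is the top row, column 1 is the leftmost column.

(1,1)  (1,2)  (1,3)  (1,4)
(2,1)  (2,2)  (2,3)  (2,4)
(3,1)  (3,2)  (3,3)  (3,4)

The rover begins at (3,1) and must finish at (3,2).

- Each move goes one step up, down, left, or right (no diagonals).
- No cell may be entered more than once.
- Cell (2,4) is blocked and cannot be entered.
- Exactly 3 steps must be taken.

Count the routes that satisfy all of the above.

Need simple routes of exactly 3 moves from (3,1) to (3,2) (Manhattan distance 1, so 1 moves are spent on a detour and 1 undoing it).
Enumerating: (3,1) (2,1) (2,2) (3,2).
That gives 1 route.

1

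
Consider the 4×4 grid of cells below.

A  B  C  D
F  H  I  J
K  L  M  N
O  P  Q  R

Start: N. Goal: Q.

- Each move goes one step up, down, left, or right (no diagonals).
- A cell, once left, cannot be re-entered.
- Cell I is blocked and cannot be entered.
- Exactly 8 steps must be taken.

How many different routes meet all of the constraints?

Need simple routes of exactly 8 moves from N to Q (Manhattan distance 2, so 3 moves are spent on a detour and 3 undoing it).
Enumerating: N J D C B H L P Q | N J D C B H L M Q | N M L H F K O P Q.
That gives 3 routes.

3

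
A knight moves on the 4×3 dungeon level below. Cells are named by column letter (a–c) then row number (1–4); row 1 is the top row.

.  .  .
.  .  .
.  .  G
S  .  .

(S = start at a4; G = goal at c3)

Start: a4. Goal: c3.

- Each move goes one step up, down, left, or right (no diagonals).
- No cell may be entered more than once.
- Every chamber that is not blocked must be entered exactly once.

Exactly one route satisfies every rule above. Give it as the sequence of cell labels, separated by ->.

Need to visit all 12 open cells exactly once, starting at a4 and ending at c3.
Cell c1 has only two open neighbours (c2 and b1), so the path must pass straight through it: one of those is the cell it's entered from and the other is where it exits.
Route from a4: 3× up (reaching a1), 2× right (reaching c1), down to c2, left to b2, 2× down (reaching b4), right to c4, up to c3 — 11 moves in all.
Check: all 12 open cells covered.

a4 -> a3 -> a2 -> a1 -> b1 -> c1 -> c2 -> b2 -> b3 -> b4 -> c4 -> c3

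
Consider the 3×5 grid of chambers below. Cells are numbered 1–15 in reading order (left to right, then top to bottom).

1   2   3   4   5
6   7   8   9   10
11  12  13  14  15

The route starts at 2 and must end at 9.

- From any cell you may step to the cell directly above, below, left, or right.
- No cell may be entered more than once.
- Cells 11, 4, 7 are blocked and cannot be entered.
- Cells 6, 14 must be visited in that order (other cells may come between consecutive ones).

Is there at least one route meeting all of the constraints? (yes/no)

no

6 must be visited but has only one open neighbour (1), and it is neither the start nor the goal — the route would have to enter and leave through 1, re-entering it.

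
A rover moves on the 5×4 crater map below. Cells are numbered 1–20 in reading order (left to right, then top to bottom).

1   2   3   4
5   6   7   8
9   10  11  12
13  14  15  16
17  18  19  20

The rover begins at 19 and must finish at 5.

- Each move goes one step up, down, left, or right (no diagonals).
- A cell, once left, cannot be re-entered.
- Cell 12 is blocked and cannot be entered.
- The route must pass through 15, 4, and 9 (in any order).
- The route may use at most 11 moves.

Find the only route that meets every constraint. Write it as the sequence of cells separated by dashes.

19 - 15 - 11 - 7 - 8 - 4 - 3 - 2 - 6 - 10 - 9 - 5

The 11-move cap with required stops at 15, 4, 9 leaves no slack for detours.
Route from 19: 3× up (reaching 7), right to 8, up to 4, 2× left (reaching 2), 2× down (reaching 10), left to 9, up to 5 — 11 moves in all.
Check: all required cells visited; 11 ≤ 11 moves.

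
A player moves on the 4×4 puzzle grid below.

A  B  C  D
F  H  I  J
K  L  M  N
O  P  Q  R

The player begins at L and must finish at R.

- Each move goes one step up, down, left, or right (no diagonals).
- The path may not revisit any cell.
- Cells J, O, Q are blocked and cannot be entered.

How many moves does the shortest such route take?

3

The Manhattan distance from L to R is |3−4| + |2−4| = 3, so at least 3 moves are needed.
A route of 3 moves achieves this: L → M → N → R.
Since 3 matches the lower bound, it is optimal.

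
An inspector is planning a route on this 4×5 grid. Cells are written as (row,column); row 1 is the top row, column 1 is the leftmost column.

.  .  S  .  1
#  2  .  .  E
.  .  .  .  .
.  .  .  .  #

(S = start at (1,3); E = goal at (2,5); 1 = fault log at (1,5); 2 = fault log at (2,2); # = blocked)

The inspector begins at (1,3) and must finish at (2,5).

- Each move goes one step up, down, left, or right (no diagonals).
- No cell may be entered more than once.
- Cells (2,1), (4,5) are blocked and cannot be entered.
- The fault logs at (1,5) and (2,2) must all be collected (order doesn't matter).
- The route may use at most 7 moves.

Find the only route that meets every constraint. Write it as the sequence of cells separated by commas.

The budget equals the shortest possible length, so every move has to be on a shortest route through the required cells.
Route from (1,3): left 1 to (1,2), down 1 to (2,2), right 2 to (2,4), up 1 to (1,4), right 1 to (1,5), down 1 to (2,5) — 7 moves in all.
Check: all required cells visited; 7 ≤ 7 moves.

(1,3), (1,2), (2,2), (2,3), (2,4), (1,4), (1,5), (2,5)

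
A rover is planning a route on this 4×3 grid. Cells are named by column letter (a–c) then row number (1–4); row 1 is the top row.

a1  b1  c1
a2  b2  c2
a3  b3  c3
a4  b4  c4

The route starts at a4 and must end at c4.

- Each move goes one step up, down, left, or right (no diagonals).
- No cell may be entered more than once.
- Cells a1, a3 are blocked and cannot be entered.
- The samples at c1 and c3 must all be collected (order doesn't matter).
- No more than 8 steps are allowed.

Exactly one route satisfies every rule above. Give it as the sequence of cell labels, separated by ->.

a4 -> b4 -> b3 -> b2 -> b1 -> c1 -> c2 -> c3 -> c4

The budget equals the shortest possible length, so every move has to be on a shortest route through the required cells.
Route from a4: right 1 to b4, up 3 to b1, right 1 to c1, down 3 to c4 — 8 moves in all.
Check: all required cells visited; 8 ≤ 8 moves.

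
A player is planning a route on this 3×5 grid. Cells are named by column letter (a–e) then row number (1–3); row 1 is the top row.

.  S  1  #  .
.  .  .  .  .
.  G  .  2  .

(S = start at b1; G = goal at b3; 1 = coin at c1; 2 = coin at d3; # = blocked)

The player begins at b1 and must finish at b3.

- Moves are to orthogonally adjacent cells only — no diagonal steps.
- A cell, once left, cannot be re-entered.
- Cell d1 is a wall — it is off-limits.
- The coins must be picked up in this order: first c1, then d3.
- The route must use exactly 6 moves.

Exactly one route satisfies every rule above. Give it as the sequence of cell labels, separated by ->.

b1 -> c1 -> c2 -> d2 -> d3 -> c3 -> b3

The waypoints must appear in the order c1, d3, with no cell reused.
Route from b1: right to c1, down to c2, right to d2, down to d3, 2× left (reaching b3) — 6 moves in all.
Check: order respected (1 at step 1, 2 at step 4); 6 moves as required.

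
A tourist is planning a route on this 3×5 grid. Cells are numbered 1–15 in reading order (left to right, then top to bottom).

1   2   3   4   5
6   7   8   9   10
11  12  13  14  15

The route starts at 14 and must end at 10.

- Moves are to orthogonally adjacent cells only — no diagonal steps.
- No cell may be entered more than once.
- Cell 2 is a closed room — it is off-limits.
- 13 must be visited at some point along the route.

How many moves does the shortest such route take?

4

Any route passes through 13 somewhere between 14 and 10. Summing Manhattan distances along the two legs (14 → 13 → 10) gives a lower bound of 1 + 3 = 4 moves.
A route of 4 moves achieves this: 14 → 13 → 8 → 9 → 10.
Since 4 matches the lower bound, it is optimal.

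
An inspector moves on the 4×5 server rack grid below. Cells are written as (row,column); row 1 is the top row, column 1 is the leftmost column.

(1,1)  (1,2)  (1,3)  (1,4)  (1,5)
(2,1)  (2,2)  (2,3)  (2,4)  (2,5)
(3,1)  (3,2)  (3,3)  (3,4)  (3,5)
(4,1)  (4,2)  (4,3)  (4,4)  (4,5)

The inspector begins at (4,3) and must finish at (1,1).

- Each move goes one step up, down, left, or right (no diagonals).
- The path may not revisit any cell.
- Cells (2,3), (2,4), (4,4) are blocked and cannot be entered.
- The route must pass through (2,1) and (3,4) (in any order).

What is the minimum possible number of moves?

Any route passes through (2,1) and (3,4) in some order between (4,3) and (1,1). Summing Manhattan distances along each leg and taking the cheapest ordering ((4,3) → (3,4) → (2,1) → (1,1)) gives a lower bound of 2 + 4 + 1 = 7 moves.
The shortest route satisfying every rule uses 11 moves: (4,3) → (3,3) → (3,4) → (3,5) → (2,5) → (1,5) → (1,4) → (1,3) → (1,2) → (2,2) → (2,1) → (1,1).
The bound of 7 isn't tight here; checking systematically, no route of length 7 through 10 satisfies every constraint (on a 4-connected grid the length of any start-to-goal walk has the same parity as the Manhattan bound, so only lengths 7, 9, 11, … need checking), so 11 is the minimum.

11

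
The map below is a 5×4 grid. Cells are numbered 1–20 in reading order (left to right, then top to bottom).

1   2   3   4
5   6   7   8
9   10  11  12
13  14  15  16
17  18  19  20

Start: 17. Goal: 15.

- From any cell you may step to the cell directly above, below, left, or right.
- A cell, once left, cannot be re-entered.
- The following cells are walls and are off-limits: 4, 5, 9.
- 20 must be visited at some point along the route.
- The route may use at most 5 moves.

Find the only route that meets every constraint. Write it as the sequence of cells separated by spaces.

Any route must reach 20 and still end at 15 within 5 moves, so the order of the required stops is forced.
Route from 17: 3× right (reaching 20), up to 16, left to 15 — 5 moves in all.
Check: all required cells visited; 5 ≤ 5 moves.

17 18 19 20 16 15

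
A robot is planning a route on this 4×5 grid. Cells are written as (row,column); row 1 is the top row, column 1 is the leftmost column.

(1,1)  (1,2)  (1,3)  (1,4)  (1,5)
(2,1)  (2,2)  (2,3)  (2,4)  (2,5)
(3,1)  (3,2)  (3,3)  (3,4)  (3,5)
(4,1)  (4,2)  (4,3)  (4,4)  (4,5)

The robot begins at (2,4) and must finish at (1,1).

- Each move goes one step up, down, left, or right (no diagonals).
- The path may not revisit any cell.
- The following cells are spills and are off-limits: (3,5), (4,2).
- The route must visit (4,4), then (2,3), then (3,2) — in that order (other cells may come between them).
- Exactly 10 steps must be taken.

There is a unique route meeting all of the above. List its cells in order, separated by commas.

The waypoints must appear in the order (4,4), (2,3), (3,2), with no cell reused.
Route from (2,4): down 2 to (4,4), left 1 to (4,3), up 2 to (2,3), left 1 to (2,2), down 1 to (3,2), left 1 to (3,1), up 2 to (1,1) — 10 moves in all.
Check: order respected ((4,4) at step 2, (2,3) at step 5, (3,2) at step 7); 10 moves as required.

(2,4), (3,4), (4,4), (4,3), (3,3), (2,3), (2,2), (3,2), (3,1), (2,1), (1,1)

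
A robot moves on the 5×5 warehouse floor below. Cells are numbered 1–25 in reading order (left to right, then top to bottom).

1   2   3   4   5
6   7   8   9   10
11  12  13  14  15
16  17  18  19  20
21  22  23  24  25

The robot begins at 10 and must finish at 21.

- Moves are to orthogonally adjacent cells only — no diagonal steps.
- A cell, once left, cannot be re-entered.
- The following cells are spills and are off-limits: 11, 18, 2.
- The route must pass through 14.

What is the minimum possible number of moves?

Any route passes through 14 somewhere between 10 and 21. Summing Manhattan distances along the two legs (10 → 14 → 21) gives a lower bound of 2 + 5 = 7 moves.
A route of 7 moves achieves this: 10 → 15 → 14 → 19 → 24 → 23 → 22 → 21.
Since 7 matches the lower bound, it is optimal.

7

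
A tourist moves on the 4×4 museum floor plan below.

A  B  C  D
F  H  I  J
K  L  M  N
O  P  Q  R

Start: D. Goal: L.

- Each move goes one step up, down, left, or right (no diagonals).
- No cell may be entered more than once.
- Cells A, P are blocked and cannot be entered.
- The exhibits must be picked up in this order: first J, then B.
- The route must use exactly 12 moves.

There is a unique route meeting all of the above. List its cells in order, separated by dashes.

The waypoints must appear in the order J, B, with no cell reused.
Route from D: 3× down (reaching R), left to Q, 3× up (reaching C), left to B, down to H, left to F, down to K, right to L — 12 moves in all.
Check: order respected (J at step 1, B at step 8); 12 moves as required.

D - J - N - R - Q - M - I - C - B - H - F - K - L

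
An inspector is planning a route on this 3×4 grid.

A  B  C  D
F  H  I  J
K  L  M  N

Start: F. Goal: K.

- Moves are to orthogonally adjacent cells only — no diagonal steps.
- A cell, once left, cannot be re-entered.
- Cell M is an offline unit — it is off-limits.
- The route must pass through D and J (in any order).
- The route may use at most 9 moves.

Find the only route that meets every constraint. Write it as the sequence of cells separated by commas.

The 9-move cap with required stops at D, J leaves no slack for detours.
Route from F: up to A, 3× right (reaching D), down to J, 2× left (reaching H), down to L, left to K — 9 moves in all.
Check: all required cells visited; 9 ≤ 9 moves.

F, A, B, C, D, J, I, H, L, K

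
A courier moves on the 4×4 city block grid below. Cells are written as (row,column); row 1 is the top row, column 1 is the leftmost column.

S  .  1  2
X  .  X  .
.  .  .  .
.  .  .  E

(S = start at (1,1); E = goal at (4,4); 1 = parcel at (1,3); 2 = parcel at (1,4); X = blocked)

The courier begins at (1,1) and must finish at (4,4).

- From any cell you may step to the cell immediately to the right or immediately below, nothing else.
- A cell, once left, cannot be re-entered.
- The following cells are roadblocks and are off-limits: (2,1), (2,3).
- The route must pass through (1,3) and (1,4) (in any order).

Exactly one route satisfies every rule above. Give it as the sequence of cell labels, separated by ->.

(1,1) -> (1,2) -> (1,3) -> (1,4) -> (2,4) -> (3,4) -> (4,4)

Moves only go right or down, so the column and row indices never decrease.
Route from (1,1): right 3 to (1,4), down 3 to (4,4) — 6 moves in all.
Check: all required cells visited.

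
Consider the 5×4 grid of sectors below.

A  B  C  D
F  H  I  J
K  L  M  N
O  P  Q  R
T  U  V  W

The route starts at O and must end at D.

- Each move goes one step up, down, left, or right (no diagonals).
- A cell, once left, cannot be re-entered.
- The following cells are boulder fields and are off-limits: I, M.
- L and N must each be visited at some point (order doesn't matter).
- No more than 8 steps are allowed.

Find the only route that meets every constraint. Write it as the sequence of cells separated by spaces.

O K L P Q R N J D

The budget equals the shortest possible length, so every move has to be on a shortest route through the required cells.
Route from O: up to K, right to L, down to P, 2× right (reaching R), 3× up (reaching D) — 8 moves in all.
Check: all required cells visited; 8 ≤ 8 moves.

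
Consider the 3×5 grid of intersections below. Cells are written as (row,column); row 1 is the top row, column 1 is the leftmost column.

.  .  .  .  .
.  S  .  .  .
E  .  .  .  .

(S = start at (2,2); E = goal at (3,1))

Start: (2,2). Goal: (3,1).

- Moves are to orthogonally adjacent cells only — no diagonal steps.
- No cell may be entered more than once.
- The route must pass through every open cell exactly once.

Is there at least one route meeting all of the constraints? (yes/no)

One route that works: (2,2) → (3,2) → (3,3) → (2,3) → (2,4) → (3,4) → (3,5) → (2,5) → (1,5) → (1,4) → (1,3) → (1,2) → (1,1) → (2,1) → (3,1).

yes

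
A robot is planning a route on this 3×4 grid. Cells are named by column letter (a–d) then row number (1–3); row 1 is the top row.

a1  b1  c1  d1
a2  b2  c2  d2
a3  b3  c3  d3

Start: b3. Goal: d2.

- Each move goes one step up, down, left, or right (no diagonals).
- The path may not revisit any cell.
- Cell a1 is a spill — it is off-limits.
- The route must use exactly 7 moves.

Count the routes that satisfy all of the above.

6

Need simple routes of exactly 7 moves from b3 to d2 (Manhattan distance 3, so 2 moves are spent on a detour and 2 undoing it).
Enumerating: b3 b2 b1 c1 c2 c3 d3 d2 | b3 a3 a2 b2 b1 c1 c2 d2 | b3 a3 a2 b2 b1 c1 d1 d2 | b3 a3 a2 b2 c2 c1 d1 d2 | b3 a3 a2 b2 c2 c3 d3 d2 | b3 c3 c2 b2 b1 c1 d1 d2.
That gives 6 routes.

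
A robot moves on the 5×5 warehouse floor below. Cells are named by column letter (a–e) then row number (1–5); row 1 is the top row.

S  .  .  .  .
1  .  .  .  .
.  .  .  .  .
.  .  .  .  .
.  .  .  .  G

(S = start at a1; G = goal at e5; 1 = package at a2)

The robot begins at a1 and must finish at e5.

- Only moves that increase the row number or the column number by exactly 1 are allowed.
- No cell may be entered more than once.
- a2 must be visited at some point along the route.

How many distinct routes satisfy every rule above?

35

A right/down-only route from a1 to e5 makes exactly 4 down-moves and 4 right-moves in some order.
With no other constraints that would be C(8,4) = 70 routes.
Split at a2 and multiply the segment counts: a1→a2: 1; a2→e5: 35; product = 35.
That gives 35 routes.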